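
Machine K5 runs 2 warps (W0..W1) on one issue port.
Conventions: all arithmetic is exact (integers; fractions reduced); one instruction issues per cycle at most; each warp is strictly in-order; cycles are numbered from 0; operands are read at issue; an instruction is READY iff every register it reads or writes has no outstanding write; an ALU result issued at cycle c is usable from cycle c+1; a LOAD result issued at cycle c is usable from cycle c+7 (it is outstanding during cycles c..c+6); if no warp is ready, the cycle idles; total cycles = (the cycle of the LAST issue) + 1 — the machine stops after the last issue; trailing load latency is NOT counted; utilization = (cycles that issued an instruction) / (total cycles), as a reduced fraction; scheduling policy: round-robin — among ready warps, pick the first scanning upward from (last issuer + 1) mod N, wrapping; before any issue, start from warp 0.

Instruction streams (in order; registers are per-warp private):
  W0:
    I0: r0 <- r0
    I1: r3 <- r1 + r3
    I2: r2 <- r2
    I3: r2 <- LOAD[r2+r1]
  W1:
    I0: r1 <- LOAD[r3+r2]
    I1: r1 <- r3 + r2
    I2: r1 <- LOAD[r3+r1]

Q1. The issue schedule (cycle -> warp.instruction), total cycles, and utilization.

cycle 0: W0.I0
cycle 1: W1.I0
cycle 2: W0.I1
cycle 3: W0.I2
cycle 4: W0.I3
cycle 5: idle
cycle 6: idle
cycle 7: idle
cycle 8: W1.I1
cycle 9: W1.I2

Answer: 10 cycles, utilization 7/10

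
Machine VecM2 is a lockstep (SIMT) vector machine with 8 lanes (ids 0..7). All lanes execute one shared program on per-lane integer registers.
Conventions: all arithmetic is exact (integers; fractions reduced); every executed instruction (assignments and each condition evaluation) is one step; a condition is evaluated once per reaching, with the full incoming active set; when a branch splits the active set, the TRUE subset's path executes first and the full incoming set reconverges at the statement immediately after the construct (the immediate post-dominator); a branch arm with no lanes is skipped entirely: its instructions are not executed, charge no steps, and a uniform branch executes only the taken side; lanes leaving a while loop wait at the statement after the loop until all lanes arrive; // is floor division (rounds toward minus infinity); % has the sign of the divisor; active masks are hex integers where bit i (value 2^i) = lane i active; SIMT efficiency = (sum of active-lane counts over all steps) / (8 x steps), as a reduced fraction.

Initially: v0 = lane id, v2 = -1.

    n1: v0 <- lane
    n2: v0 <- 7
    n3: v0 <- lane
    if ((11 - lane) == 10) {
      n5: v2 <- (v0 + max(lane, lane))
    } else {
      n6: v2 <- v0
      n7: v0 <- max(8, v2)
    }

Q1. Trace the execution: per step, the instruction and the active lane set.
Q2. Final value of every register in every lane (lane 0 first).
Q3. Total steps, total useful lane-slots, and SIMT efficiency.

step 0: v0 <- lane                   0xff
step 1: v0 <- 7                      0xff
step 2: v0 <- lane                   0xff
step 3: eval ((11 - lane) == 10)     0xff
step 4: v2 <- (v0 + max(lane, lane)) 0x02
step 5: v2 <- v0                     0xfd
step 6: v0 <- max(8, v2)             0xfd

Answer: 7 steps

v0: 8,1,8,8,8,8,8,8
v2: 0,2,2,3,4,5,6,7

steps = 7; useful = 47; efficiency = 47/56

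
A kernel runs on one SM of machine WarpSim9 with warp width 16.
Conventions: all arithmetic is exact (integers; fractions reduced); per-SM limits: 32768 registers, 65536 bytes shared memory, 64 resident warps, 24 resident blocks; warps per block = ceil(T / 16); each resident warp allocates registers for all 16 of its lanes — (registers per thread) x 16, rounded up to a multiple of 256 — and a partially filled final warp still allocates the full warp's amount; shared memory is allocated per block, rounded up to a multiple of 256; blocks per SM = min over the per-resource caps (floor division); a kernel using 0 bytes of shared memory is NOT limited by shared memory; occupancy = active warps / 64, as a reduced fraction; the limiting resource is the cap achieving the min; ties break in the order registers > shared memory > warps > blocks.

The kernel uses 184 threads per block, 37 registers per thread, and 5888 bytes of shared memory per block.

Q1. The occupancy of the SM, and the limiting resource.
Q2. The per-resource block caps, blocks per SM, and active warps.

Answer: occupancy 9/16, limited by registers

registers: 3 blocks
shared memory: 11 blocks
warps: 5 blocks
blocks: 24 blocks

Answer: 3 blocks, 36 active warps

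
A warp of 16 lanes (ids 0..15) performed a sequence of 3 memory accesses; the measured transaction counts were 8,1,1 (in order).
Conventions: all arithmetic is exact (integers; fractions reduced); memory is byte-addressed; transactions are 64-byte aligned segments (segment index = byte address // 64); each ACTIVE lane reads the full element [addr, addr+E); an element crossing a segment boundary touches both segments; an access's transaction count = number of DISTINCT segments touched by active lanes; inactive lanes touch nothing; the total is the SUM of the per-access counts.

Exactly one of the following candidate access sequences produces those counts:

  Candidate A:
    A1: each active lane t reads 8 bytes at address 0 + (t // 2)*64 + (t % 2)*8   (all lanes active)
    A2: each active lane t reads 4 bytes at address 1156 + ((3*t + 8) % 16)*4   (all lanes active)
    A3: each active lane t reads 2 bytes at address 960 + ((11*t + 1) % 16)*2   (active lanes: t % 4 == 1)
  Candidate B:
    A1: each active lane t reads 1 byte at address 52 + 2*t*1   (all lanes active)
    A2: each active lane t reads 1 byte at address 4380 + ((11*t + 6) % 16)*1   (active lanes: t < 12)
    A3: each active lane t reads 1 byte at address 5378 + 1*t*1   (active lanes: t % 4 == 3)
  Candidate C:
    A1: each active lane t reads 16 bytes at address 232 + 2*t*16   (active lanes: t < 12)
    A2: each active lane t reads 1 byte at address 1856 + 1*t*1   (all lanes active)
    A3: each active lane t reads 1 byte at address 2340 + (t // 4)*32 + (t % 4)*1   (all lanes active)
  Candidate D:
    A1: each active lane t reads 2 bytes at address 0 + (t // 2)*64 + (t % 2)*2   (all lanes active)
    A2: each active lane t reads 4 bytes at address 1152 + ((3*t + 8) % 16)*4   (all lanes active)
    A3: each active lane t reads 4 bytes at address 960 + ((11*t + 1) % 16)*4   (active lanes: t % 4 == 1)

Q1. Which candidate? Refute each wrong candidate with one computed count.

A: A2 gives 2 transactions, not 1
B: A1 gives 2 transactions, not 8
C: A1 gives 7 transactions, not 8
D: all counts match (8,1,1)

Answer: D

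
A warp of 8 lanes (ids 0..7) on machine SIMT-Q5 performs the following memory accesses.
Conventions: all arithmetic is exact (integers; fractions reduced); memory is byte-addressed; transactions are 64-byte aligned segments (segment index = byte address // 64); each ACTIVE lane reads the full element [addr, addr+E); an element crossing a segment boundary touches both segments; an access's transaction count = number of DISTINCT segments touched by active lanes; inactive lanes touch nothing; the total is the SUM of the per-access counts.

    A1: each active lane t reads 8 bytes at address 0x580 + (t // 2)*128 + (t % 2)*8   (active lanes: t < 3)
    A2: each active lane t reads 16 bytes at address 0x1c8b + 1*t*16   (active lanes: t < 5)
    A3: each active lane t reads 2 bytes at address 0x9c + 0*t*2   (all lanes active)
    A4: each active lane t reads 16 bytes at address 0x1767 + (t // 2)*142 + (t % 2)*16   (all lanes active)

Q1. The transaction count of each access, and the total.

A1: 2 transactions
A2: 2 transactions
A3: 1 transaction
A4: 6 transactions

Answer: 2,2,1,6; total 11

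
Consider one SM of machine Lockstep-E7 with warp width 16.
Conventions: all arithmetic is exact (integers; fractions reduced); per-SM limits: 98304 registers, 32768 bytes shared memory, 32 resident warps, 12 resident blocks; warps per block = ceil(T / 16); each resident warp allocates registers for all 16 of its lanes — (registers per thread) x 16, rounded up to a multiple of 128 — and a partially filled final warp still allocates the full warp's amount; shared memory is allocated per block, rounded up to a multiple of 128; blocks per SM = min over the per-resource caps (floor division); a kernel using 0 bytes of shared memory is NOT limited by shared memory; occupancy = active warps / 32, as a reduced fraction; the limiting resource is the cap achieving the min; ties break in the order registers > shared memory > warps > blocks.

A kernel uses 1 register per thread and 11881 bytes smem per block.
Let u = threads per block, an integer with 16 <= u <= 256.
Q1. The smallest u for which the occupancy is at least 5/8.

Answer: u = 145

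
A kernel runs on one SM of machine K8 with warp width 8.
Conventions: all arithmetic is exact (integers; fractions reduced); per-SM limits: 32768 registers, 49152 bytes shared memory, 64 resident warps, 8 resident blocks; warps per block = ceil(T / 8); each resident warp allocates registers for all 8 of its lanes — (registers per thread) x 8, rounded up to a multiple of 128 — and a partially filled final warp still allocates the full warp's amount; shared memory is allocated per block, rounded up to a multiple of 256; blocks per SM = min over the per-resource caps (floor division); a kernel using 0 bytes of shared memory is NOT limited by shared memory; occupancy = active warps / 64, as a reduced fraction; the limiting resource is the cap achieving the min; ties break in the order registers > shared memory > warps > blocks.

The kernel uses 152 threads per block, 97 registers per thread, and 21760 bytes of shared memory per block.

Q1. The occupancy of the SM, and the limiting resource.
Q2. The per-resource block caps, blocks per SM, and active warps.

Answer: occupancy 19/64, limited by registers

registers: 1 block
shared memory: 2 blocks
warps: 3 blocks
blocks: 8 blocks

Answer: 1 block, 19 active warps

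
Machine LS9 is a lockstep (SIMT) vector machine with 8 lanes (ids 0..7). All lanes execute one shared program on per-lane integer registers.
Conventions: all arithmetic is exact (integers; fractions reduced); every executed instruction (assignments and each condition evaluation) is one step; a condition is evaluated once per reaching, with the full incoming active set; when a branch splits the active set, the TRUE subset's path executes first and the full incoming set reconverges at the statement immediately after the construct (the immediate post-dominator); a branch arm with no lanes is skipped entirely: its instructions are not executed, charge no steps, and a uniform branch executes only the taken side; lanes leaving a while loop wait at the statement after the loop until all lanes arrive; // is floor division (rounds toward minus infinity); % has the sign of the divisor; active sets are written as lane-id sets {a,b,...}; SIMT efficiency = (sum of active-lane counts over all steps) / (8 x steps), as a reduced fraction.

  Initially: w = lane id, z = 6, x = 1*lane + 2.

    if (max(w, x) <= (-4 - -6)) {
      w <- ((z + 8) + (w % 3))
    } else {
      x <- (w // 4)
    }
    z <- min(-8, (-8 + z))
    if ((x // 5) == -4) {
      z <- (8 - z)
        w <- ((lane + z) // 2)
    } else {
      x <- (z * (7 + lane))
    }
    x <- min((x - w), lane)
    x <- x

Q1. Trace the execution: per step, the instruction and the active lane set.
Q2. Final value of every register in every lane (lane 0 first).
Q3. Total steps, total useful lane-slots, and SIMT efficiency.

step 0: eval (max(w, x) <= (-4 - -6)) {0,1,2,3,4,5,6,7}
step 1: w <- ((z + 8) + (w % 3))     {0}
step 2: x <- (w // 4)                {1,2,3,4,5,6,7}
step 3: z <- min(-8, (-8 + z))       {0,1,2,3,4,5,6,7}
step 4: eval ((x // 5) == -4)        {0,1,2,3,4,5,6,7}
step 5: x <- (z * (7 + lane))        {0,1,2,3,4,5,6,7}
step 6: x <- min((x - w), lane)      {0,1,2,3,4,5,6,7}
step 7: x <- x                       {0,1,2,3,4,5,6,7}

Answer: 8 steps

w: 14,1,2,3,4,5,6,7
z: -8,-8,-8,-8,-8,-8,-8,-8
x: -70,-65,-74,-83,-92,-101,-110,-119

steps = 8; useful = 56; efficiency = 56/64 = 7/8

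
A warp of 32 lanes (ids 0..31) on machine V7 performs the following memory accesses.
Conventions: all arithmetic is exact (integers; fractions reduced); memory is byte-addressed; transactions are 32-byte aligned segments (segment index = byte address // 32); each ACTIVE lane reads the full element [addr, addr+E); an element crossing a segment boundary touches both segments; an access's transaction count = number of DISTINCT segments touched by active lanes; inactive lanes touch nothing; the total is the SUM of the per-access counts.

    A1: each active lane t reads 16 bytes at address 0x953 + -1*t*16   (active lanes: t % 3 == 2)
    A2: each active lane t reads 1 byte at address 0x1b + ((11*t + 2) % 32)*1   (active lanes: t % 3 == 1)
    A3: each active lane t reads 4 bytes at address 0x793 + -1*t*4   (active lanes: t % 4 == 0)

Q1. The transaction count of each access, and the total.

A1: 15 transactions
A2: 1 transaction
A3: 4 transactions

Answer: 15,1,4; total 20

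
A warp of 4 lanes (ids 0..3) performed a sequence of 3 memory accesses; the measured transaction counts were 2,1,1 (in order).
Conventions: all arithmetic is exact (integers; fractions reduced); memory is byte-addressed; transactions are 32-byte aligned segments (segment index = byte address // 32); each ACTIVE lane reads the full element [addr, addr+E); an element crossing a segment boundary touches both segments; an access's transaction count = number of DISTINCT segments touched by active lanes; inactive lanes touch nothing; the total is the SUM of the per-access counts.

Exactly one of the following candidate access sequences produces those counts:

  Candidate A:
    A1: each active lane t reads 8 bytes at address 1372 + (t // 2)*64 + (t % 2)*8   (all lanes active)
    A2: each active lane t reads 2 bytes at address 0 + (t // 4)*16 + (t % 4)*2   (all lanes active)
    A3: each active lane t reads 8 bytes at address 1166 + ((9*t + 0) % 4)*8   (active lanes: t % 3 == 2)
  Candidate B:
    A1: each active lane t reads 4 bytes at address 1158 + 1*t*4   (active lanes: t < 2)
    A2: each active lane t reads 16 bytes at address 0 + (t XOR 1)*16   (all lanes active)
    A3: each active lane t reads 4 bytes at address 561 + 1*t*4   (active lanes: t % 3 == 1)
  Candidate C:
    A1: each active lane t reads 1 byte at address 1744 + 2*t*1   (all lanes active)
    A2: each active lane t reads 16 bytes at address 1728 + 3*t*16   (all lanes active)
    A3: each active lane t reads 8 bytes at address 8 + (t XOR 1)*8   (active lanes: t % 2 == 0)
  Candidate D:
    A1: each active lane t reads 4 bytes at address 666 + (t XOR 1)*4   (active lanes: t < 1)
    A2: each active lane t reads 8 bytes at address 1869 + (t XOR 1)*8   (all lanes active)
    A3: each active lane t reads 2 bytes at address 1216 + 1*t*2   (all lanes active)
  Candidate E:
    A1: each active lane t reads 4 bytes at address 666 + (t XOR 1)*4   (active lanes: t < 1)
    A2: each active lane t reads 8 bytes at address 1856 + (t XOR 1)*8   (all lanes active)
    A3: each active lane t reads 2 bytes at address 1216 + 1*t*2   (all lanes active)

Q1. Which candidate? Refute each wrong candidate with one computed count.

A: A1 gives 4 transactions, not 2
B: A1 gives 1 transaction, not 2
C: A1 gives 1 transaction, not 2
D: A2 gives 2 transactions, not 1
E: all counts match (2,1,1)

Answer: E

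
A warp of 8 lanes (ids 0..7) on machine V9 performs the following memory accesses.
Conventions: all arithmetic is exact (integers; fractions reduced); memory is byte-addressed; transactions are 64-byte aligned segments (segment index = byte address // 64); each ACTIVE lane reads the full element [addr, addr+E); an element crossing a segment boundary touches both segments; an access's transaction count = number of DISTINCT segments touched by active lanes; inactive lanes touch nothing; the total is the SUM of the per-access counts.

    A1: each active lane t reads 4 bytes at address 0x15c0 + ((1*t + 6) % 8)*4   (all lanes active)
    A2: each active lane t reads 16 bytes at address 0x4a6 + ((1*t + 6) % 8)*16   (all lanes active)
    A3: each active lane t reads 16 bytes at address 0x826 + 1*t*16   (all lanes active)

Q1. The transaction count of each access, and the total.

A1: 1 transaction
A2: 3 transactions
A3: 3 transactions

Answer: 1,3,3; total 7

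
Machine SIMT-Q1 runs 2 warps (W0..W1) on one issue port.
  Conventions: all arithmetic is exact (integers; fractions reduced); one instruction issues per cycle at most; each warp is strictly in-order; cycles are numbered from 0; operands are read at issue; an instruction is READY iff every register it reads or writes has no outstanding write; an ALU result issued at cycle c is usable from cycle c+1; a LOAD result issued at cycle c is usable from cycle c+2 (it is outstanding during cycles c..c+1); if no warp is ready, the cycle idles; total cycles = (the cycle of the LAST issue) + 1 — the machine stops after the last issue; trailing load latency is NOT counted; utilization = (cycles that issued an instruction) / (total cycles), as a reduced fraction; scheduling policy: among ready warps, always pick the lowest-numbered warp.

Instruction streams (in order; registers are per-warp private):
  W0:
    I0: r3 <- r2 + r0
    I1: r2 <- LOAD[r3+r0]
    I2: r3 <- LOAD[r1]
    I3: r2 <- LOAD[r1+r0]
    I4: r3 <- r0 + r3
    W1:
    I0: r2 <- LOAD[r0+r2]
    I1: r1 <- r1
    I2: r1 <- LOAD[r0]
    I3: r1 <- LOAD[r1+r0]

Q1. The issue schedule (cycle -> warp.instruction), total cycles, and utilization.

cycle 0: W0.I0
cycle 1: W0.I1
cycle 2: W0.I2
cycle 3: W0.I3
cycle 4: W0.I4
cycle 5: W1.I0
cycle 6: W1.I1
cycle 7: W1.I2
cycle 8: idle
cycle 9: W1.I3

Answer: 10 cycles, utilization 9/10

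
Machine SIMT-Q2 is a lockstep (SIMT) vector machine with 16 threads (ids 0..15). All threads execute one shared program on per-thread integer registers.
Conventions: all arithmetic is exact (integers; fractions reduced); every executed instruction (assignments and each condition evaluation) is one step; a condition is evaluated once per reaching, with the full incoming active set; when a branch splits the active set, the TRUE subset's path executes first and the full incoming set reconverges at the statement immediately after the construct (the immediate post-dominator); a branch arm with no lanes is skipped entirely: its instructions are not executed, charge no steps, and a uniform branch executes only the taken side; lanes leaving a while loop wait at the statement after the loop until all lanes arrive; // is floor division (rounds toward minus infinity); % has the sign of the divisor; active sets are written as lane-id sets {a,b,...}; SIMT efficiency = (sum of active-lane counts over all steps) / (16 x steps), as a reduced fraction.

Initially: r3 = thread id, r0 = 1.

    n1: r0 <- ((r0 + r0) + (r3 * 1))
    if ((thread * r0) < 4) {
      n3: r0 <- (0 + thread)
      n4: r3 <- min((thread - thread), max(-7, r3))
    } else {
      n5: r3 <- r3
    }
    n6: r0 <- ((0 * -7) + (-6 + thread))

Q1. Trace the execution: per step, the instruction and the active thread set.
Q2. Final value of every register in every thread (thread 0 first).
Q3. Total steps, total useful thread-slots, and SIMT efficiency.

step 0: r0 <- ((r0 + r0) + (r3 * 1)) {0,1,2,3,4,5,6,7,8,9,10,11,12,13,14,15}
step 1: eval ((thread * r0) < 4)     {0,1,2,3,4,5,6,7,8,9,10,11,12,13,14,15}
step 2: r0 <- (0 + thread)           {0,1}
step 3: r3 <- min((thread - thread), max(-7, r3)) {0,1}
step 4: r3 <- r3                     {2,3,4,5,6,7,8,9,10,11,12,13,14,15}
step 5: r0 <- ((0 * -7) + (-6 + thread)) {0,1,2,3,4,5,6,7,8,9,10,11,12,13,14,15}

Answer: 6 steps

r3: 0,0,2,3,4,5,6,7,8,9,10,11,12,13,14,15
r0: -6,-5,-4,-3,-2,-1,0,1,2,3,4,5,6,7,8,9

steps = 6; useful = 66; efficiency = 66/96 = 11/16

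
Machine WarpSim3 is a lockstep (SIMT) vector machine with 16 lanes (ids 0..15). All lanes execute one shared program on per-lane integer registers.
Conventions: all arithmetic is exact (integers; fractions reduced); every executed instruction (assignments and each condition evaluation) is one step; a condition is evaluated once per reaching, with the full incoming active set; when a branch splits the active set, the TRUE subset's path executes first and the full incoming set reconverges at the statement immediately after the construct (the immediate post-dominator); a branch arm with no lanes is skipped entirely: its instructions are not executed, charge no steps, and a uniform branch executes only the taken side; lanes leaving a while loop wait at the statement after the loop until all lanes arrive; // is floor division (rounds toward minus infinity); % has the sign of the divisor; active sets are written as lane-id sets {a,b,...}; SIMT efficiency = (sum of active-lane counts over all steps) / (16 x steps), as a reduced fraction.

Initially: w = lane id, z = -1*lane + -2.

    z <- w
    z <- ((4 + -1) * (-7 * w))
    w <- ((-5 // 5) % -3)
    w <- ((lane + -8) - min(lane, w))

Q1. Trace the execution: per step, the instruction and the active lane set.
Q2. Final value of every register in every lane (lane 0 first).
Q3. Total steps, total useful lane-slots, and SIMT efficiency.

step 0: z <- w                       {0,1,2,3,4,5,6,7,8,9,10,11,12,13,14,15}
step 1: z <- ((4 + -1) * (-7 * w))   {0,1,2,3,4,5,6,7,8,9,10,11,12,13,14,15}
step 2: w <- ((-5 // 5) % -3)        {0,1,2,3,4,5,6,7,8,9,10,11,12,13,14,15}
step 3: w <- ((lane + -8) - min(lane, w)) {0,1,2,3,4,5,6,7,8,9,10,11,12,13,14,15}

Answer: 4 steps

w: -7,-6,-5,-4,-3,-2,-1,0,1,2,3,4,5,6,7,8
z: 0,-21,-42,-63,-84,-105,-126,-147,-168,-189,-210,-231,-252,-273,-294,-315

steps = 4; useful = 64; efficiency = 64/64 = 1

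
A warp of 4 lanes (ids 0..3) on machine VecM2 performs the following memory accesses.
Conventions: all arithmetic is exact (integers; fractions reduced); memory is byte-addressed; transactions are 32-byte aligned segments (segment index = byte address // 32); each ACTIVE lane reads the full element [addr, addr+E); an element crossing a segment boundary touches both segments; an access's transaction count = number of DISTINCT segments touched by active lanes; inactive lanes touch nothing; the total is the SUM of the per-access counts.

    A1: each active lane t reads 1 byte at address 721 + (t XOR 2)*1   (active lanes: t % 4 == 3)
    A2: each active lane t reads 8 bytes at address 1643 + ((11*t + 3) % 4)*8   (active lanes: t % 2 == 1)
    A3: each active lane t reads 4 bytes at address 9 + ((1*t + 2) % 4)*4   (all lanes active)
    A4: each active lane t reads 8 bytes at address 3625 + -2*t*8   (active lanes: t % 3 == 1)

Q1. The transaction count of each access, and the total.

A1: 1 transaction
A2: 2 transactions
A3: 1 transaction
A4: 2 transactions

Answer: 1,2,1,2; total 6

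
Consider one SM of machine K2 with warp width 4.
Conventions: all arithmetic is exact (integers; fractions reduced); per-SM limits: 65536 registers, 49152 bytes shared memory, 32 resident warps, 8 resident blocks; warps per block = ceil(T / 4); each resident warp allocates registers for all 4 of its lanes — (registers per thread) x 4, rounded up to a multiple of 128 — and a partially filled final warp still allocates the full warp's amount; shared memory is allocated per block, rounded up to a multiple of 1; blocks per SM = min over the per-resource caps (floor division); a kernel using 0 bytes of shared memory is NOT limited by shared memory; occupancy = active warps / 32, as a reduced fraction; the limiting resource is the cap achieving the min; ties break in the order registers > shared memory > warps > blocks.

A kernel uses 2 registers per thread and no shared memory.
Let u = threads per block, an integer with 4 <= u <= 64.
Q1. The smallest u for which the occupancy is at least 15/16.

Answer: u = 13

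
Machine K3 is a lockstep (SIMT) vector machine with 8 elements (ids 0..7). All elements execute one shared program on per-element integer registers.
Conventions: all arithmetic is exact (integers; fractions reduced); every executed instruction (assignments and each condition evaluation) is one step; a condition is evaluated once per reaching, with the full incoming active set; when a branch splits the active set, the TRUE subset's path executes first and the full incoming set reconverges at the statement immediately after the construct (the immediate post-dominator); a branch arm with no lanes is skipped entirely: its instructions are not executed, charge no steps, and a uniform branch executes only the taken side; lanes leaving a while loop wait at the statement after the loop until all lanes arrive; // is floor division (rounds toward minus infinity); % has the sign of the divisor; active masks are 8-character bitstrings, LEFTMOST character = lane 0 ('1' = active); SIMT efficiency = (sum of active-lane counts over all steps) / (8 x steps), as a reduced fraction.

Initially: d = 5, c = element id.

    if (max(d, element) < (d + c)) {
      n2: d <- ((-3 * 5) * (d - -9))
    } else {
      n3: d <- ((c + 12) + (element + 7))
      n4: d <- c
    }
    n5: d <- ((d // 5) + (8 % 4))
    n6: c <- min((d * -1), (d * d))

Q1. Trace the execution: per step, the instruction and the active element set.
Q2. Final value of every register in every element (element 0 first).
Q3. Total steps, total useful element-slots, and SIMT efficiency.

step 0: eval (max(d, element) < (d + c)) 11111111
step 1: d <- ((-3 * 5) * (d - -9))   01111111
step 2: d <- ((c + 12) + (element + 7)) 10000000
step 3: d <- c                       10000000
step 4: d <- ((d // 5) + (8 % 4))    11111111
step 5: c <- min((d * -1), (d * d))  11111111

Answer: 6 steps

d: 0,-42,-42,-42,-42,-42,-42,-42
c: 0,42,42,42,42,42,42,42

steps = 6; useful = 33; efficiency = 33/48 = 11/16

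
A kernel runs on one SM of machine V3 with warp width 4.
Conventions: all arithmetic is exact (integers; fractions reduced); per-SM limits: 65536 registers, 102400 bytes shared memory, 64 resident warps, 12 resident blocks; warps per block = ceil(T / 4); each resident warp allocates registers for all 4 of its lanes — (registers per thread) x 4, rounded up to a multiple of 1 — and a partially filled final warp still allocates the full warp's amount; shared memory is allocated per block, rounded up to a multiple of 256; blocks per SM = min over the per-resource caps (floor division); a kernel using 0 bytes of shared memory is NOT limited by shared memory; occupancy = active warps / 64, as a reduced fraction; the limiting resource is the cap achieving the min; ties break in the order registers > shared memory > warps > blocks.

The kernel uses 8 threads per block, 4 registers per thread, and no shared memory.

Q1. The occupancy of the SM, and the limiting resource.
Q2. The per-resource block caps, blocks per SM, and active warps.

Answer: occupancy 3/8, limited by blocks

registers: 2048 blocks
shared memory: no limit (kernel uses none)
warps: 32 blocks
blocks: 12 blocks

Answer: 12 blocks, 24 active warps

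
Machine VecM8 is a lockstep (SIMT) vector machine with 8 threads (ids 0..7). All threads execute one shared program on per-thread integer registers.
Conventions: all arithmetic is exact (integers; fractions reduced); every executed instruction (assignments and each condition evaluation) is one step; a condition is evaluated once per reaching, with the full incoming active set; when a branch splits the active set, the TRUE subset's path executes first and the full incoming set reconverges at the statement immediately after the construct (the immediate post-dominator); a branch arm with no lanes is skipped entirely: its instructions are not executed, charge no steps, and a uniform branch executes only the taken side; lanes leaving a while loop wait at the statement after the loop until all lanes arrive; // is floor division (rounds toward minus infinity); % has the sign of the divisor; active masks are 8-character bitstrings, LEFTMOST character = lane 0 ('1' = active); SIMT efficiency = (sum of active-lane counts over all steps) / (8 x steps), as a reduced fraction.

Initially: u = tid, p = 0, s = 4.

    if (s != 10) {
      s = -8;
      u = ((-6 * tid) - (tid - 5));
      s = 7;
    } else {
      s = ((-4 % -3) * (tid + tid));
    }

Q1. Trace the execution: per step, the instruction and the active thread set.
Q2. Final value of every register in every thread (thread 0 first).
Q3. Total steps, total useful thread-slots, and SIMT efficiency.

step 0: eval (s != 10)               11111111
step 1: s <- -8                      11111111
step 2: u <- ((-6 * tid) - (tid - 5)) 11111111
step 3: s <- 7                       11111111

Answer: 4 steps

u: 5,-2,-9,-16,-23,-30,-37,-44
p: 0,0,0,0,0,0,0,0
s: 7,7,7,7,7,7,7,7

steps = 4; useful = 32; efficiency = 32/32 = 1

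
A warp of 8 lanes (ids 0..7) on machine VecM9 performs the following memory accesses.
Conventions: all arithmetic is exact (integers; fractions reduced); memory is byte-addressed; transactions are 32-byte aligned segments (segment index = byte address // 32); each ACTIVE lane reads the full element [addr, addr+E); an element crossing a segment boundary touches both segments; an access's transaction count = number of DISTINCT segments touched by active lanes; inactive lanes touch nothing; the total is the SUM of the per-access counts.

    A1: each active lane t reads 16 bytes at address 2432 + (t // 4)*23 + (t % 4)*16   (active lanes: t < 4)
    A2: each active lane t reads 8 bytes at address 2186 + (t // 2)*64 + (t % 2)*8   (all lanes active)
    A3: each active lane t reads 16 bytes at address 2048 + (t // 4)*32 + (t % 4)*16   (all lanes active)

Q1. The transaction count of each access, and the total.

A1: 2 transactions
A2: 4 transactions
A3: 3 transactions

Answer: 2,4,3; total 9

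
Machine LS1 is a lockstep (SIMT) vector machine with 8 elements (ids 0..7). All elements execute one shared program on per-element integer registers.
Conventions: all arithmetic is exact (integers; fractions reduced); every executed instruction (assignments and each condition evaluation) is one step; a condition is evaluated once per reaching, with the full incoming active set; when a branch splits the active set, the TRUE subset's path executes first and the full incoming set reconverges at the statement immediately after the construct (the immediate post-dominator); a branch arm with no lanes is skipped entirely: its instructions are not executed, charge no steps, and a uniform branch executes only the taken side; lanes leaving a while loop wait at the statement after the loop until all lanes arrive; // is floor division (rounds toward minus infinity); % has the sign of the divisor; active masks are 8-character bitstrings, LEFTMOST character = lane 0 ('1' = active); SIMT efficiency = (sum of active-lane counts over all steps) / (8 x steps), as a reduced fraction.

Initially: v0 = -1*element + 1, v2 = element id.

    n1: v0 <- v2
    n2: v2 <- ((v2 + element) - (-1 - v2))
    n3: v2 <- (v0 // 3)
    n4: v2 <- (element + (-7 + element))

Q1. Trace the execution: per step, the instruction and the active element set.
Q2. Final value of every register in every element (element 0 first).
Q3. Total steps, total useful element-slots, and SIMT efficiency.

step 0: v0 <- v2                     11111111
step 1: v2 <- ((v2 + element) - (-1 - v2)) 11111111
step 2: v2 <- (v0 // 3)              11111111
step 3: v2 <- (element + (-7 + element)) 11111111

Answer: 4 steps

v0: 0,1,2,3,4,5,6,7
v2: -7,-5,-3,-1,1,3,5,7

steps = 4; useful = 32; efficiency = 32/32 = 1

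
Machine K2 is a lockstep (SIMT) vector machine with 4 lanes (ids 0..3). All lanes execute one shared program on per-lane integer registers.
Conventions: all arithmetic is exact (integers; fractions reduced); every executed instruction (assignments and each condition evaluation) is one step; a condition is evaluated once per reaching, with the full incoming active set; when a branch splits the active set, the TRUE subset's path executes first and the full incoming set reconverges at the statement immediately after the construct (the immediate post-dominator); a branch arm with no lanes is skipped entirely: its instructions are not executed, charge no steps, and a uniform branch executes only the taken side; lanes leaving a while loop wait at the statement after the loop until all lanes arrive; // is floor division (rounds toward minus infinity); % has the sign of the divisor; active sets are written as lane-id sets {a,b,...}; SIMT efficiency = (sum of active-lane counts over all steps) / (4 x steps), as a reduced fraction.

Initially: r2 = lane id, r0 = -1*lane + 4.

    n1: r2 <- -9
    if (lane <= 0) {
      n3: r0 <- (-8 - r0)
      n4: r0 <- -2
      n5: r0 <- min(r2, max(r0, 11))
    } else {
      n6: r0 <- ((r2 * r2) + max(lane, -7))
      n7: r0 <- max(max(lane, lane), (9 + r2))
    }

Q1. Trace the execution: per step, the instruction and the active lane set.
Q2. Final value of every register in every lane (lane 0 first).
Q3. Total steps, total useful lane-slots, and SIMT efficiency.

step 0: r2 <- -9                     {0,1,2,3}
step 1: eval (lane <= 0)             {0,1,2,3}
step 2: r0 <- (-8 - r0)              {0}
step 3: r0 <- -2                     {0}
step 4: r0 <- min(r2, max(r0, 11))   {0}
step 5: r0 <- ((r2 * r2) + max(lane, -7)) {1,2,3}
step 6: r0 <- max(max(lane, lane), (9 + r2)) {1,2,3}

Answer: 7 steps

r2: -9,-9,-9,-9
r0: -9,1,2,3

steps = 7; useful = 17; efficiency = 17/28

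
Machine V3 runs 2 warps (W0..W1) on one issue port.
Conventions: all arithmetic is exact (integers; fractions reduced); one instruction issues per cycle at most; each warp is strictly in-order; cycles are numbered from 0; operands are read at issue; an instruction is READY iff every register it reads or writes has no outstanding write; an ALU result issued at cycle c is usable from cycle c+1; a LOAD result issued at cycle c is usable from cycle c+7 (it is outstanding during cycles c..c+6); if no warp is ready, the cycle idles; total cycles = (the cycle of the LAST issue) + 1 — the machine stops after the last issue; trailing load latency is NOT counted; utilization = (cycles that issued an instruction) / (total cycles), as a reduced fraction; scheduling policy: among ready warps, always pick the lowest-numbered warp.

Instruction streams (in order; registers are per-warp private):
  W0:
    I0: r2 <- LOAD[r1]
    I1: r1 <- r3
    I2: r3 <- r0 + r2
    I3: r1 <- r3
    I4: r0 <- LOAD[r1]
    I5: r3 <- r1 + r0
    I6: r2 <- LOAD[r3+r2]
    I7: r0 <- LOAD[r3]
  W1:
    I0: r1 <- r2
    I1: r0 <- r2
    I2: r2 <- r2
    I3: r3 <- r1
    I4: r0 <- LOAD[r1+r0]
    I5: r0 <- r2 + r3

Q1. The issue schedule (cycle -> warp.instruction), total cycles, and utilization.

cycle 0: W0.I0
cycle 1: W0.I1
cycle 2: W1.I0
cycle 3: W1.I1
cycle 4: W1.I2
cycle 5: W1.I3
cycle 6: W1.I4
cycle 7: W0.I2
cycle 8: W0.I3
cycle 9: W0.I4
cycle 10: idle
cycle 11: idle
cycle 12: idle
cycle 13: W1.I5
cycle 14: idle
cycle 15: idle
cycle 16: W0.I5
cycle 17: W0.I6
cycle 18: W0.I7

Answer: 19 cycles, utilization 14/19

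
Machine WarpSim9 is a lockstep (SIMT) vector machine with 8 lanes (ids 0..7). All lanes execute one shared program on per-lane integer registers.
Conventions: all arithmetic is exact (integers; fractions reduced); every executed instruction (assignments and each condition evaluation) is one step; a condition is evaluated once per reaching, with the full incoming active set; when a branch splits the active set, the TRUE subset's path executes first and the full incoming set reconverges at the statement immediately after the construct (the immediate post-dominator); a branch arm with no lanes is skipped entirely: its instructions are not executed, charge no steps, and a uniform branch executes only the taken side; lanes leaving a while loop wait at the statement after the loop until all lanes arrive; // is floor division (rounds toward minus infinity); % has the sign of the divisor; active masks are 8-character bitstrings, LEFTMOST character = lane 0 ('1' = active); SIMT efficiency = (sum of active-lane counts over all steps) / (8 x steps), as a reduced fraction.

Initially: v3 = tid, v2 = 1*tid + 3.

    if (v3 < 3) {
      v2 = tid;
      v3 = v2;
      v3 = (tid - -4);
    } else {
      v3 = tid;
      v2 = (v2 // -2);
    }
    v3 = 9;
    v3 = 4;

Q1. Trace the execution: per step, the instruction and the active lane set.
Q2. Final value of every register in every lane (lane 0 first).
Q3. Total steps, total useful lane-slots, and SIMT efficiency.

step 0: eval (v3 < 3)                11111111
step 1: v2 <- tid                    11100000
step 2: v3 <- v2                     11100000
step 3: v3 <- (tid - -4)             11100000
step 4: v3 <- tid                    00011111
step 5: v2 <- (v2 // -2)             00011111
step 6: v3 <- 9                      11111111
step 7: v3 <- 4                      11111111

Answer: 8 steps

v3: 4,4,4,4,4,4,4,4
v2: 0,1,2,-3,-4,-4,-5,-5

steps = 8; useful = 43; efficiency = 43/64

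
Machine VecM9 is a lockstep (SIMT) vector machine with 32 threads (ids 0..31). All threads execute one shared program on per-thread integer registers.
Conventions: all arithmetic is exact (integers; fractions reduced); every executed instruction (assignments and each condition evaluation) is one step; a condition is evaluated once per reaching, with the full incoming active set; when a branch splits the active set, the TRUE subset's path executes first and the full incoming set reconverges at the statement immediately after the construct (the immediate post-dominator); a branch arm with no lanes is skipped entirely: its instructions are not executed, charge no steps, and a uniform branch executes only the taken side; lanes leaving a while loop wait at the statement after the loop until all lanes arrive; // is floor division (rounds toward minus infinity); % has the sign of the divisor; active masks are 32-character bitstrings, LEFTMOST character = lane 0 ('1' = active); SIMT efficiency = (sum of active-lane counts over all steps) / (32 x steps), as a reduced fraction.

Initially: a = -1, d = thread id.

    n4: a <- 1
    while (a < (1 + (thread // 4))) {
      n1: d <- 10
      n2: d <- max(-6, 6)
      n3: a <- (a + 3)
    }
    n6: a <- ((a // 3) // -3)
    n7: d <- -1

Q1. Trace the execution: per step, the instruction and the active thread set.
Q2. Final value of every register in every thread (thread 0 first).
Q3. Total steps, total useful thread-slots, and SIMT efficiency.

step 0: a <- 1                       11111111111111111111111111111111
step 1: eval (a < (1 + (thread // 4))) 11111111111111111111111111111111
step 2: d <- 10                      00001111111111111111111111111111
step 3: d <- max(-6, 6)              00001111111111111111111111111111
step 4: a <- (a + 3)                 00001111111111111111111111111111
step 5: eval (a < (1 + (thread // 4))) 00001111111111111111111111111111
step 6: d <- 10                      00000000000000001111111111111111
step 7: d <- max(-6, 6)              00000000000000001111111111111111
step 8: a <- (a + 3)                 00000000000000001111111111111111
step 9: eval (a < (1 + (thread // 4))) 00000000000000001111111111111111
step 10: d <- 10                      00000000000000000000000000001111
step 11: d <- max(-6, 6)              00000000000000000000000000001111
step 12: a <- (a + 3)                 00000000000000000000000000001111
step 13: eval (a < (1 + (thread // 4))) 00000000000000000000000000001111
step 14: a <- ((a // 3) // -3)        11111111111111111111111111111111
step 15: d <- -1                      11111111111111111111111111111111

Answer: 16 steps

a: 0,0,0,0,-1,-1,-1,-1,-1,-1,-1,-1,-1,-1,-1,-1,-1,-1,-1,-1,-1,-1,-1,-1,-1,-1,-1,-1,-1,-1,-1,-1
d: -1,-1,-1,-1,-1,-1,-1,-1,-1,-1,-1,-1,-1,-1,-1,-1,-1,-1,-1,-1,-1,-1,-1,-1,-1,-1,-1,-1,-1,-1,-1,-1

steps = 16; useful = 320; efficiency = 320/512 = 5/8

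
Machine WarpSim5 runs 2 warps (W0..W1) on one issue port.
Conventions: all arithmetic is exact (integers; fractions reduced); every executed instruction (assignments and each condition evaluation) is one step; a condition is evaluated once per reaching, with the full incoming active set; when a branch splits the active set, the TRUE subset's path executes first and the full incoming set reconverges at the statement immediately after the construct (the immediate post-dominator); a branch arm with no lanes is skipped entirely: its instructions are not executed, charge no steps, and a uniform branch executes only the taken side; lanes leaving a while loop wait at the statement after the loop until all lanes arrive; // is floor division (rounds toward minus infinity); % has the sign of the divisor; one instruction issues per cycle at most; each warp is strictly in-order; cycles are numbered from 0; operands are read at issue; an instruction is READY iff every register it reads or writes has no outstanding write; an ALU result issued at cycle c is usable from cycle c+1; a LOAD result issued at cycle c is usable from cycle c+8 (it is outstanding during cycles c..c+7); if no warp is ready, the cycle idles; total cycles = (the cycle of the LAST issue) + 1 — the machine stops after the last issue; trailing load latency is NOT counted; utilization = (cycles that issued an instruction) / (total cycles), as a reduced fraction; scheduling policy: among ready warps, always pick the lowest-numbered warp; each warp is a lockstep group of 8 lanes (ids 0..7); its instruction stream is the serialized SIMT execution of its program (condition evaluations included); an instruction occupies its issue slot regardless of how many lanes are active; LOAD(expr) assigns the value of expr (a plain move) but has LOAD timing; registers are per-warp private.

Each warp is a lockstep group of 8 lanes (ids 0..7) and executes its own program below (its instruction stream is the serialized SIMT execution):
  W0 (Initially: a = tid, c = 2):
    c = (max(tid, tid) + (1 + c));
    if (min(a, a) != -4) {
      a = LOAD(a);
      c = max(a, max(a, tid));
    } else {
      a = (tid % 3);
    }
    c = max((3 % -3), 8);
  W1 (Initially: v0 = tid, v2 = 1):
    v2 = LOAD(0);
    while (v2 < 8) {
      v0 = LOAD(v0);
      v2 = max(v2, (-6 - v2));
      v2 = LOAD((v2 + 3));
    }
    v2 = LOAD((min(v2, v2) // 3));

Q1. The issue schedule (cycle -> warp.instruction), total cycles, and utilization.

cycle 0: W0.I0
cycle 1: W0.I1
cycle 2: W0.I2
cycle 3: W1.I0
cycle 4: idle
cycle 5: idle
cycle 6: idle
cycle 7: idle
cycle 8: idle
cycle 9: idle
cycle 10: W0.I3
cycle 11: W0.I4
cycle 12: W1.I1
cycle 13: W1.I2
cycle 14: W1.I3
cycle 15: W1.I4
cycle 16: idle
cycle 17: idle
cycle 18: idle
cycle 19: idle
cycle 20: idle
cycle 21: idle
cycle 22: idle
cycle 23: W1.I5
cycle 24: W1.I6
cycle 25: W1.I7
cycle 26: W1.I8
cycle 27: idle
cycle 28: idle
cycle 29: idle
cycle 30: idle
cycle 31: idle
cycle 32: idle
cycle 33: idle
cycle 34: W1.I9
cycle 35: W1.I10
cycle 36: W1.I11
cycle 37: W1.I12
cycle 38: idle
cycle 39: idle
cycle 40: idle
cycle 41: idle
cycle 42: idle
cycle 43: idle
cycle 44: idle
cycle 45: W1.I13
cycle 46: W1.I14

Answer: 47 cycles, utilization 20/47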